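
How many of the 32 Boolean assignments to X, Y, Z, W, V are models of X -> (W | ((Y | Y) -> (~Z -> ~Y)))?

30

Initial set: {T (X -> (W | ((Y | Y) -> (~Z -> ~Y))))}.
T (X -> (W | ((Y | Y) -> (~Z -> ~Y)))): β-rule — branch into F X  //  T (W | ((Y | Y) -> (~Z -> ~Y))).
  branch 1 (add F X):
    ○ open, literals {X=false}.
  branch 2 (add T (W | ((Y | Y) -> (~Z -> ~Y)))):
    T (W | ((Y | Y) -> (~Z -> ~Y))): β-rule — branch into T W  //  T ((Y | Y) -> (~Z -> ~Y)).
      branch 2.1 (add T W):
        ○ open, literals {W=true}.
      branch 2.2 (add T ((Y | Y) -> (~Z -> ~Y))):
        T ((Y | Y) -> (~Z -> ~Y)): β-rule — branch into F (Y | Y)  //  T (~Z -> ~Y).
          branch 2.2.1 (add F (Y | Y)):
            F (Y | Y): α-rule — add F Y, F Y.
            ○ open, literals {Y=false}.
          branch 2.2.2 (add T (~Z -> ~Y)):
            T (~Z -> ~Y): β-rule — branch into F ~Z  //  T ~Y.
              branch 2.2.2.1 (add F ~Z):
                ○ open, literals {Z=true}.
              branch 2.2.2.2 (add T ~Y):
                ○ open, literals {Y=false}.
0 branches closed, 5 open.
Each open branch fixes some atoms; the unmentioned ones are free. Counting distinct full assignments: branch {X=false} (Y, Z, W, V) contributes 16 new; branch {W=true} (X, Y, Z, V) contributes 8 new; branch {Y=false} (X, Z, W, V) contributes 4 new; branch {Z=true} (X, Y, W, V) contributes 2 new; branch {Y=false} (X, Z, W, V) contributes 0 new. Total: 30.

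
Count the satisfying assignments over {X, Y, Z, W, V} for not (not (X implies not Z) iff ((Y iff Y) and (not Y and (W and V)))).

10

Initial set: {not (not (X implies not Z) iff ((Y iff Y) and (not Y and (W and V))))}.
not (not (X implies not Z) iff ((Y iff Y) and (not Y and (W and V)))): β-rule — branch into not (X implies not Z), not ((Y iff Y) and (not Y and (W and V)))  //  not not (X implies not Z), ((Y iff Y) and (not Y and (W and V))).
  branch 1 (add not (X implies not Z), not ((Y iff Y) and (not Y and (W and V)))):
    not (X implies not Z): α-rule — add X, not not Z.
    not ((Y iff Y) and (not Y and (W and V))): β-rule — branch into not (Y iff Y)  //  not (not Y and (W and V)).
      branch 1.1 (add not (Y iff Y)):
        not (Y iff Y): β-rule — branch into Y, not Y  //  not Y, Y.
          branch 1.1.1 (add Y, not Y):
            × closes — contains both Y and not Y.
          branch 1.1.2 (add not Y, Y):
            × closes — contains both Y and not Y.
      branch 1.2 (add not (not Y and (W and V))):
        not (not Y and (W and V)): β-rule — branch into not not Y  //  not (W and V).
          branch 1.2.1 (add not not Y):
            ○ open, literals {X=T, Y=T, Z=T}.
          branch 1.2.2 (add not (W and V)):
            not (W and V): β-rule — branch into not W  //  not V.
              branch 1.2.2.1 (add not W):
                ○ open, literals {W=F, X=T, Z=T}.
              branch 1.2.2.2 (add not V):
                ○ open, literals {V=F, X=T, Z=T}.
  branch 2 (add not not (X implies not Z), ((Y iff Y) and (not Y and (W and V)))):
    ((Y iff Y) and (not Y and (W and V))): α-rule — add (Y iff Y), (not Y and (W and V)).
    (not Y and (W and V)): α-rule — add not Y, (W and V).
    (W and V): α-rule — add W, V.
    not not (X implies not Z): β-rule — branch into not X  //  not Z.
      branch 2.1 (add not X):
        (Y iff Y): β-rule — branch into Y, Y  //  not Y, not Y.
          branch 2.1.1 (add Y, Y):
            × closes — contains both Y and not Y.
          branch 2.1.2 (add not Y, not Y):
            ○ open, literals {V=T, W=T, X=F, Y=F}.
      branch 2.2 (add not Z):
        (Y iff Y): β-rule — branch into Y, Y  //  not Y, not Y.
          branch 2.2.1 (add Y, Y):
            × closes — contains both Y and not Y.
          branch 2.2.2 (add not Y, not Y):
            ○ open, literals {V=T, W=T, Y=F, Z=F}.
4 branches closed, 5 open.
Each open branch fixes some atoms; the unmentioned ones are free. Counting distinct full assignments: branch {X=T, Y=T, Z=T} (W, V) contributes 4 new; branch {W=F, X=T, Z=T} (Y, V) contributes 2 new; branch {V=F, X=T, Z=T} (Y, W) contributes 1 new; branch {V=T, W=T, X=F, Y=F} (Z) contributes 2 new; branch {V=T, W=T, Y=F, Z=F} (X) contributes 1 new. Total: 10.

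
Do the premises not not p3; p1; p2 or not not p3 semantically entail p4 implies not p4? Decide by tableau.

Initial set: {not not p3; p1; (p2 or not not p3); not (p4 implies not p4)}.
not not p3: drop double negation, giving p3.
not (p4 implies not p4): α-rule — add p4, not not p4.
(p2 or not not p3): β-rule — branch into p2  //  not not p3.
  branch 1 (add p2):
    ○ open, literals {p1=T, p2=T, p3=T, p4=T}.
  branch 2 (add not not p3):
    not not p3: drop double negation, giving p3.
    ○ open, literals {p1=T, p3=T, p4=T}.
0 branches closed, 2 open.
An open branch gives a countermodel: p1=T, p2=T, p3=T, p4=T (unmentioned atoms arbitrary); the premises hold there but the conclusion fails.

No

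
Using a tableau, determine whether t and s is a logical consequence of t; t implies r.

No

Initial set: {t; (t implies r); not (t and s)}.
(t implies r): β-rule — branch into not t  //  r.
  branch 1 (add not t):
    × closes — contains both t and not t.
  branch 2 (add r):
    not (t and s): β-rule — branch into not t  //  not s.
      branch 2.1 (add not t):
        × closes — contains both t and not t.
      branch 2.2 (add not s):
        ○ open, literals {r=1, s=0, t=1}.
2 branches closed, 1 open.
An open branch gives a countermodel: r=1, s=0, t=1 (unmentioned atoms arbitrary); the premises hold there but the conclusion fails.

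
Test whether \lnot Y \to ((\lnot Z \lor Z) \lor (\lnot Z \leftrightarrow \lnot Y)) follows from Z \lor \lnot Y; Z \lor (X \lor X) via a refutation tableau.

Yes

Initial set: {(Z \lor \lnot Y); (Z \lor (X \lor X)); \lnot (\lnot Y \to ((\lnot Z \lor Z) \lor (\lnot Z \leftrightarrow \lnot Y)))}.
\lnot (\lnot Y \to ((\lnot Z \lor Z) \lor (\lnot Z \leftrightarrow \lnot Y))): α-rule — add \lnot Y, \lnot ((\lnot Z \lor Z) \lor (\lnot Z \leftrightarrow \lnot Y)).
\lnot ((\lnot Z \lor Z) \lor (\lnot Z \leftrightarrow \lnot Y)): α-rule — add \lnot (\lnot Z \lor Z), \lnot (\lnot Z \leftrightarrow \lnot Y).
\lnot (\lnot Z \lor Z): α-rule — add \lnot \lnot Z, \lnot Z.
× closes — contains both Z and \lnot Z.
All 1 branch closes.
Every branch closed, so the premises entail the conclusion.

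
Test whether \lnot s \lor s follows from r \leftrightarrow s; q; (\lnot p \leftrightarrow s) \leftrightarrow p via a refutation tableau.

Initial set: {(r \leftrightarrow s); q; ((\lnot p \leftrightarrow s) \leftrightarrow p); \lnot (\lnot s \lor s)}.
\lnot (\lnot s \lor s): α-rule — add \lnot \lnot s, \lnot s.
× closes — contains both s and \lnot s.
All 1 branch closes.
Every branch closed, so the premises entail the conclusion.

Yes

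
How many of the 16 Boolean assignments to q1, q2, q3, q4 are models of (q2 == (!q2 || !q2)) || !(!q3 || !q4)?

4

Initial set: {((q2 == (!q2 || !q2)) || !(!q3 || !q4))}.
((q2 == (!q2 || !q2)) || !(!q3 || !q4)): β-rule — branch into (q2 == (!q2 || !q2))  //  !(!q3 || !q4).
  branch 1 (add (q2 == (!q2 || !q2))):
    (q2 == (!q2 || !q2)): β-rule — branch into q2, (!q2 || !q2)  //  !q2, !(!q2 || !q2).
      branch 1.1 (add q2, (!q2 || !q2)):
        (!q2 || !q2): β-rule — branch into !q2  //  !q2.
          branch 1.1.1 (add !q2):
            × closes — contains both q2 and !q2.
          branch 1.1.2 (add !q2):
            × closes — contains both q2 and !q2.
      branch 1.2 (add !q2, !(!q2 || !q2)):
        !(!q2 || !q2): α-rule — add !!q2, !!q2.
        × closes — contains both q2 and !q2.
  branch 2 (add !(!q3 || !q4)):
    !(!q3 || !q4): α-rule — add !!q3, !!q4.
    ○ open, literals {q3=true, q4=true}.
3 branches closed, 1 open.
Each open branch fixes some atoms; the unmentioned ones are free. Counting distinct full assignments: branch {q3=true, q4=true} (q1, q2) contributes 4 new. Total: 4.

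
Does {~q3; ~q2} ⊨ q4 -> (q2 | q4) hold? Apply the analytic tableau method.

Yes

Initial set: {~q3; ~q2; ~(q4 -> (q2 | q4))}.
~(q4 -> (q2 | q4)): α-rule — add q4, ~(q2 | q4).
~(q2 | q4): α-rule — add ~q2, ~q4.
× closes — contains both q4 and ~q4.
All 1 branch closes.
Every branch closed, so the premises entail the conclusion.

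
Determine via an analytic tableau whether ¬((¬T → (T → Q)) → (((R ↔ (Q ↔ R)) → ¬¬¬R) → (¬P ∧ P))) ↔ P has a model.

Satisfiable

Initial set: {(¬((¬T → (T → Q)) → (((R ↔ (Q ↔ R)) → ¬¬¬R) → (¬P ∧ P))) ↔ P)}.
(¬((¬T → (T → Q)) → (((R ↔ (Q ↔ R)) → ¬¬¬R) → (¬P ∧ P))) ↔ P): β-rule — branch into ¬((¬T → (T → Q)) → (((R ↔ (Q ↔ R)) → ¬¬¬R) → (¬P ∧ P))), P  //  ¬¬((¬T → (T → Q)) → (((R ↔ (Q ↔ R)) → ¬¬¬R) → (¬P ∧ P))), ¬P.
  branch 1 (add ¬((¬T → (T → Q)) → (((R ↔ (Q ↔ R)) → ¬¬¬R) → (¬P ∧ P))), P):
    ¬((¬T → (T → Q)) → (((R ↔ (Q ↔ R)) → ¬¬¬R) → (¬P ∧ P))): α-rule — add (¬T → (T → Q)), ¬(((R ↔ (Q ↔ R)) → ¬¬¬R) → (¬P ∧ P)).
    ¬(((R ↔ (Q ↔ R)) → ¬¬¬R) → (¬P ∧ P)): α-rule — add ((R ↔ (Q ↔ R)) → ¬¬¬R), ¬(¬P ∧ P).
    (¬T → (T → Q)): β-rule — branch into ¬¬T  //  (T → Q).
      branch 1.1 (add ¬¬T):
        ((R ↔ (Q ↔ R)) → ¬¬¬R): β-rule — branch into ¬(R ↔ (Q ↔ R))  //  ¬¬¬R.
          branch 1.1.1 (add ¬(R ↔ (Q ↔ R))):
            ¬(¬P ∧ P): β-rule — branch into ¬¬P  //  ¬P.
              branch 1.1.1.1 (add ¬¬P):
                ¬(R ↔ (Q ↔ R)): β-rule — branch into R, ¬(Q ↔ R)  //  ¬R, (Q ↔ R).
                  branch 1.1.1.1.1 (add R, ¬(Q ↔ R)):
                    ¬(Q ↔ R): β-rule — branch into Q, ¬R  //  ¬Q, R.
                      branch 1.1.1.1.1.1 (add Q, ¬R):
                        × closes — contains both R and ¬R.
                      branch 1.1.1.1.1.2 (add ¬Q, R):
                        ○ open, literals {P=T, Q=F, R=T, T=T}.
                  branch 1.1.1.1.2 (add ¬R, (Q ↔ R)):
                    (Q ↔ R): β-rule — branch into Q, R  //  ¬Q, ¬R.
                      branch 1.1.1.1.2.1 (add Q, R):
                        × closes — contains both R and ¬R.
                      branch 1.1.1.1.2.2 (add ¬Q, ¬R):
                        ○ open, literals {P=T, Q=F, R=F, T=T}.
              branch 1.1.1.2 (add ¬P):
                × closes — contains both P and ¬P.
          branch 1.1.2 (add ¬¬¬R):
            ¬¬¬R: drop double negation, giving ¬R.
            ¬(¬P ∧ P): β-rule — branch into ¬¬P  //  ¬P.
              branch 1.1.2.1 (add ¬¬P):
                ○ open, literals {P=T, R=F, T=T}.
              branch 1.1.2.2 (add ¬P):
                × closes — contains both P and ¬P.
      branch 1.2 (add (T → Q)):
        ((R ↔ (Q ↔ R)) → ¬¬¬R): β-rule — branch into ¬(R ↔ (Q ↔ R))  //  ¬¬¬R.
          branch 1.2.1 (add ¬(R ↔ (Q ↔ R))):
            ¬(¬P ∧ P): β-rule — branch into ¬¬P  //  ¬P.
              branch 1.2.1.1 (add ¬¬P):
                (T → Q): β-rule — branch into ¬T  //  Q.
                  branch 1.2.1.1.1 (add ¬T):
                    ¬(R ↔ (Q ↔ R)): β-rule — branch into R, ¬(Q ↔ R)  //  ¬R, (Q ↔ R).
                      branch 1.2.1.1.1.1 (add R, ¬(Q ↔ R)):
                        ¬(Q ↔ R): β-rule — branch into Q, ¬R  //  ¬Q, R.
                          branch 1.2.1.1.1.1.1 (add Q, ¬R):
                            × closes — contains both R and ¬R.
                          branch 1.2.1.1.1.1.2 (add ¬Q, R):
                            ○ open, literals {P=T, Q=F, R=T, T=F}.
                      branch 1.2.1.1.1.2 (add ¬R, (Q ↔ R)):
                        (Q ↔ R): β-rule — branch into Q, R  //  ¬Q, ¬R.
                          branch 1.2.1.1.1.2.1 (add Q, R):
                            × closes — contains both R and ¬R.
                          branch 1.2.1.1.1.2.2 (add ¬Q, ¬R):
                            ○ open, literals {P=T, Q=F, R=F, T=F}.
                  branch 1.2.1.1.2 (add Q):
                    ¬(R ↔ (Q ↔ R)): β-rule — branch into R, ¬(Q ↔ R)  //  ¬R, (Q ↔ R).
                      branch 1.2.1.1.2.1 (add R, ¬(Q ↔ R)):
                        ¬(Q ↔ R): β-rule — branch into Q, ¬R  //  ¬Q, R.
                          branch 1.2.1.1.2.1.1 (add Q, ¬R):
                            × closes — contains both R and ¬R.
                          branch 1.2.1.1.2.1.2 (add ¬Q, R):
                            × closes — contains both Q and ¬Q.
                      branch 1.2.1.1.2.2 (add ¬R, (Q ↔ R)):
                        (Q ↔ R): β-rule — branch into Q, R  //  ¬Q, ¬R.
                          branch 1.2.1.1.2.2.1 (add Q, R):
                            × closes — contains both R and ¬R.
                          branch 1.2.1.1.2.2.2 (add ¬Q, ¬R):
                            × closes — contains both Q and ¬Q.
              branch 1.2.1.2 (add ¬P):
                × closes — contains both P and ¬P.
          branch 1.2.2 (add ¬¬¬R):
            ¬¬¬R: drop double negation, giving ¬R.
            ¬(¬P ∧ P): β-rule — branch into ¬¬P  //  ¬P.
              branch 1.2.2.1 (add ¬¬P):
                (T → Q): β-rule — branch into ¬T  //  Q.
                  branch 1.2.2.1.1 (add ¬T):
                    ○ open, literals {P=T, R=F, T=F}.
                  branch 1.2.2.1.2 (add Q):
                    ○ open, literals {P=T, Q=T, R=F}.
              branch 1.2.2.2 (add ¬P):
                × closes — contains both P and ¬P.
  branch 2 (add ¬¬((¬T → (T → Q)) → (((R ↔ (Q ↔ R)) → ¬¬¬R) → (¬P ∧ P))), ¬P):
    ¬¬((¬T → (T → Q)) → (((R ↔ (Q ↔ R)) → ¬¬¬R) → (¬P ∧ P))): β-rule — branch into ¬(¬T → (T → Q))  //  (((R ↔ (Q ↔ R)) → ¬¬¬R) → (¬P ∧ P)).
      branch 2.1 (add ¬(¬T → (T → Q))):
        ¬(¬T → (T → Q)): α-rule — add ¬T, ¬(T → Q).
        ¬(T → Q): α-rule — add T, ¬Q.
        × closes — contains both T and ¬T.
      branch 2.2 (add (((R ↔ (Q ↔ R)) → ¬¬¬R) → (¬P ∧ P))):
        (((R ↔ (Q ↔ R)) → ¬¬¬R) → (¬P ∧ P)): β-rule — branch into ¬((R ↔ (Q ↔ R)) → ¬¬¬R)  //  (¬P ∧ P).
          branch 2.2.1 (add ¬((R ↔ (Q ↔ R)) → ¬¬¬R)):
            ¬((R ↔ (Q ↔ R)) → ¬¬¬R): α-rule — add (R ↔ (Q ↔ R)), ¬¬¬¬R.
            ¬¬¬¬R: drop double negation, giving ¬¬R.
            (R ↔ (Q ↔ R)): β-rule — branch into R, (Q ↔ R)  //  ¬R, ¬(Q ↔ R).
              branch 2.2.1.1 (add R, (Q ↔ R)):
                (Q ↔ R): β-rule — branch into Q, R  //  ¬Q, ¬R.
                  branch 2.2.1.1.1 (add Q, R):
                    ○ open, literals {P=F, Q=T, R=T}.
                  branch 2.2.1.1.2 (add ¬Q, ¬R):
                    × closes — contains both R and ¬R.
              branch 2.2.1.2 (add ¬R, ¬(Q ↔ R)):
                × closes — contains both R and ¬R.
          branch 2.2.2 (add (¬P ∧ P)):
            (¬P ∧ P): α-rule — add ¬P, P.
            × closes — contains both P and ¬P.
16 branches closed, 8 open.
An open branch gives a satisfying assignment: P=T, Q=F, R=T, T=T.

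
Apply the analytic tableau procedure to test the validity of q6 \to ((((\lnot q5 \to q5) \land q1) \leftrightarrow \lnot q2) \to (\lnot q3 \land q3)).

Not valid

Assume the negation and expand:
Initial set: {\lnot (q6 \to ((((\lnot q5 \to q5) \land q1) \leftrightarrow \lnot q2) \to (\lnot q3 \land q3)))}.
\lnot (q6 \to ((((\lnot q5 \to q5) \land q1) \leftrightarrow \lnot q2) \to (\lnot q3 \land q3))): α-rule — add q6, \lnot ((((\lnot q5 \to q5) \land q1) \leftrightarrow \lnot q2) \to (\lnot q3 \land q3)).
\lnot ((((\lnot q5 \to q5) \land q1) \leftrightarrow \lnot q2) \to (\lnot q3 \land q3)): α-rule — add (((\lnot q5 \to q5) \land q1) \leftrightarrow \lnot q2), \lnot (\lnot q3 \land q3).
(((\lnot q5 \to q5) \land q1) \leftrightarrow \lnot q2): β-rule — branch into ((\lnot q5 \to q5) \land q1), \lnot q2  //  \lnot ((\lnot q5 \to q5) \land q1), \lnot \lnot q2.
  branch 1 (add ((\lnot q5 \to q5) \land q1), \lnot q2):
    ((\lnot q5 \to q5) \land q1): α-rule — add (\lnot q5 \to q5), q1.
    \lnot (\lnot q3 \land q3): β-rule — branch into \lnot \lnot q3  //  \lnot q3.
      branch 1.1 (add \lnot \lnot q3):
        (\lnot q5 \to q5): β-rule — branch into \lnot \lnot q5  //  q5.
          branch 1.1.1 (add \lnot \lnot q5):
            ○ open, literals {q1=1, q2=0, q3=1, q5=1, q6=1}.
          branch 1.1.2 (add q5):
            ○ open, literals {q1=1, q2=0, q3=1, q5=1, q6=1}.
      branch 1.2 (add \lnot q3):
        (\lnot q5 \to q5): β-rule — branch into \lnot \lnot q5  //  q5.
          branch 1.2.1 (add \lnot \lnot q5):
            ○ open, literals {q1=1, q2=0, q3=0, q5=1, q6=1}.
          branch 1.2.2 (add q5):
            ○ open, literals {q1=1, q2=0, q3=0, q5=1, q6=1}.
  branch 2 (add \lnot ((\lnot q5 \to q5) \land q1), \lnot \lnot q2):
    \lnot (\lnot q3 \land q3): β-rule — branch into \lnot \lnot q3  //  \lnot q3.
      branch 2.1 (add \lnot \lnot q3):
        \lnot ((\lnot q5 \to q5) \land q1): β-rule — branch into \lnot (\lnot q5 \to q5)  //  \lnot q1.
          branch 2.1.1 (add \lnot (\lnot q5 \to q5)):
            \lnot (\lnot q5 \to q5): α-rule — add \lnot q5, \lnot q5.
            ○ open, literals {q2=1, q3=1, q5=0, q6=1}.
          branch 2.1.2 (add \lnot q1):
            ○ open, literals {q1=0, q2=1, q3=1, q6=1}.
      branch 2.2 (add \lnot q3):
        \lnot ((\lnot q5 \to q5) \land q1): β-rule — branch into \lnot (\lnot q5 \to q5)  //  \lnot q1.
          branch 2.2.1 (add \lnot (\lnot q5 \to q5)):
            \lnot (\lnot q5 \to q5): α-rule — add \lnot q5, \lnot q5.
            ○ open, literals {q2=1, q3=0, q5=0, q6=1}.
          branch 2.2.2 (add \lnot q1):
            ○ open, literals {q1=0, q2=1, q3=0, q6=1}.
0 branches closed, 8 open.
An open branch gives a countermodel: q1=1, q2=0, q3=1, q5=1, q6=1 (unmentioned atoms arbitrary); under it the original formula is false.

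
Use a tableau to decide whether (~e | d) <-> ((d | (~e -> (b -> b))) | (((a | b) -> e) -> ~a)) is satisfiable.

Satisfiable

Initial set: {((~e | d) <-> ((d | (~e -> (b -> b))) | (((a | b) -> e) -> ~a)))}.
((~e | d) <-> ((d | (~e -> (b -> b))) | (((a | b) -> e) -> ~a))): β-rule — branch into (~e | d), ((d | (~e -> (b -> b))) | (((a | b) -> e) -> ~a))  //  ~(~e | d), ~((d | (~e -> (b -> b))) | (((a | b) -> e) -> ~a)).
  branch 1 (add (~e | d), ((d | (~e -> (b -> b))) | (((a | b) -> e) -> ~a))):
    (~e | d): β-rule — branch into ~e  //  d.
      branch 1.1 (add ~e):
        ((d | (~e -> (b -> b))) | (((a | b) -> e) -> ~a)): β-rule — branch into (d | (~e -> (b -> b)))  //  (((a | b) -> e) -> ~a).
          branch 1.1.1 (add (d | (~e -> (b -> b)))):
            (d | (~e -> (b -> b))): β-rule — branch into d  //  (~e -> (b -> b)).
              branch 1.1.1.1 (add d):
                ○ open, literals {d=true, e=false}.
              branch 1.1.1.2 (add (~e -> (b -> b))):
                (~e -> (b -> b)): β-rule — branch into ~~e  //  (b -> b).
                  branch 1.1.1.2.1 (add ~~e):
                    × closes — contains both e and ~e.
                  branch 1.1.1.2.2 (add (b -> b)):
                    (b -> b): β-rule — branch into ~b  //  b.
                      branch 1.1.1.2.2.1 (add ~b):
                        ○ open, literals {b=false, e=false}.
                      branch 1.1.1.2.2.2 (add b):
                        ○ open, literals {b=true, e=false}.
          branch 1.1.2 (add (((a | b) -> e) -> ~a)):
            (((a | b) -> e) -> ~a): β-rule — branch into ~((a | b) -> e)  //  ~a.
              branch 1.1.2.1 (add ~((a | b) -> e)):
                ~((a | b) -> e): α-rule — add (a | b), ~e.
                (a | b): β-rule — branch into a  //  b.
                  branch 1.1.2.1.1 (add a):
                    ○ open, literals {a=true, e=false}.
                  branch 1.1.2.1.2 (add b):
                    ○ open, literals {b=true, e=false}.
              branch 1.1.2.2 (add ~a):
                ○ open, literals {a=false, e=false}.
      branch 1.2 (add d):
        ((d | (~e -> (b -> b))) | (((a | b) -> e) -> ~a)): β-rule — branch into (d | (~e -> (b -> b)))  //  (((a | b) -> e) -> ~a).
          branch 1.2.1 (add (d | (~e -> (b -> b)))):
            (d | (~e -> (b -> b))): β-rule — branch into d  //  (~e -> (b -> b)).
              branch 1.2.1.1 (add d):
                ○ open, literals {d=true}.
              branch 1.2.1.2 (add (~e -> (b -> b))):
                (~e -> (b -> b)): β-rule — branch into ~~e  //  (b -> b).
                  branch 1.2.1.2.1 (add ~~e):
                    ○ open, literals {d=true, e=true}.
                  branch 1.2.1.2.2 (add (b -> b)):
                    (b -> b): β-rule — branch into ~b  //  b.
                      branch 1.2.1.2.2.1 (add ~b):
                        ○ open, literals {b=false, d=true}.
                      branch 1.2.1.2.2.2 (add b):
                        ○ open, literals {b=true, d=true}.
          branch 1.2.2 (add (((a | b) -> e) -> ~a)):
            (((a | b) -> e) -> ~a): β-rule — branch into ~((a | b) -> e)  //  ~a.
              branch 1.2.2.1 (add ~((a | b) -> e)):
                ~((a | b) -> e): α-rule — add (a | b), ~e.
                (a | b): β-rule — branch into a  //  b.
                  branch 1.2.2.1.1 (add a):
                    ○ open, literals {a=true, d=true, e=false}.
                  branch 1.2.2.1.2 (add b):
                    ○ open, literals {b=true, d=true, e=false}.
              branch 1.2.2.2 (add ~a):
                ○ open, literals {a=false, d=true}.
  branch 2 (add ~(~e | d), ~((d | (~e -> (b -> b))) | (((a | b) -> e) -> ~a))):
    ~(~e | d): α-rule — add ~~e, ~d.
    ~((d | (~e -> (b -> b))) | (((a | b) -> e) -> ~a)): α-rule — add ~(d | (~e -> (b -> b))), ~(((a | b) -> e) -> ~a).
    ~(d | (~e -> (b -> b))): α-rule — add ~d, ~(~e -> (b -> b)).
    ~(((a | b) -> e) -> ~a): α-rule — add ((a | b) -> e), ~~a.
    ~(~e -> (b -> b)): α-rule — add ~e, ~(b -> b).
    × closes — contains both e and ~e.
2 branches closed, 13 open.
An open branch gives a satisfying assignment: d=true, e=false.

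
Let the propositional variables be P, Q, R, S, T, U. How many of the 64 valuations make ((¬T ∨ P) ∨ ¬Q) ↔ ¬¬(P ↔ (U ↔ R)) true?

Initial set: {(((¬T ∨ P) ∨ ¬Q) ↔ ¬¬(P ↔ (U ↔ R)))}.
(((¬T ∨ P) ∨ ¬Q) ↔ ¬¬(P ↔ (U ↔ R))): β-rule — branch into ((¬T ∨ P) ∨ ¬Q), ¬¬(P ↔ (U ↔ R))  //  ¬((¬T ∨ P) ∨ ¬Q), ¬¬¬(P ↔ (U ↔ R)).
  branch 1 (add ((¬T ∨ P) ∨ ¬Q), ¬¬(P ↔ (U ↔ R))):
    ¬¬(P ↔ (U ↔ R)): drop double negation, giving (P ↔ (U ↔ R)).
    ((¬T ∨ P) ∨ ¬Q): β-rule — branch into (¬T ∨ P)  //  ¬Q.
      branch 1.1 (add (¬T ∨ P)):
        (P ↔ (U ↔ R)): β-rule — branch into P, (U ↔ R)  //  ¬P, ¬(U ↔ R).
          branch 1.1.1 (add P, (U ↔ R)):
            (¬T ∨ P): β-rule — branch into ¬T  //  P.
              branch 1.1.1.1 (add ¬T):
                (U ↔ R): β-rule — branch into U, R  //  ¬U, ¬R.
                  branch 1.1.1.1.1 (add U, R):
                    ○ open, literals {P=true, R=true, T=false, U=true}.
                  branch 1.1.1.1.2 (add ¬U, ¬R):
                    ○ open, literals {P=true, R=false, T=false, U=false}.
              branch 1.1.1.2 (add P):
                (U ↔ R): β-rule — branch into U, R  //  ¬U, ¬R.
                  branch 1.1.1.2.1 (add U, R):
                    ○ open, literals {P=true, R=true, U=true}.
                  branch 1.1.1.2.2 (add ¬U, ¬R):
                    ○ open, literals {P=true, R=false, U=false}.
          branch 1.1.2 (add ¬P, ¬(U ↔ R)):
            (¬T ∨ P): β-rule — branch into ¬T  //  P.
              branch 1.1.2.1 (add ¬T):
                ¬(U ↔ R): β-rule — branch into U, ¬R  //  ¬U, R.
                  branch 1.1.2.1.1 (add U, ¬R):
                    ○ open, literals {P=false, R=false, T=false, U=true}.
                  branch 1.1.2.1.2 (add ¬U, R):
                    ○ open, literals {P=false, R=true, T=false, U=false}.
              branch 1.1.2.2 (add P):
                × closes — contains both P and ¬P.
      branch 1.2 (add ¬Q):
        (P ↔ (U ↔ R)): β-rule — branch into P, (U ↔ R)  //  ¬P, ¬(U ↔ R).
          branch 1.2.1 (add P, (U ↔ R)):
            (U ↔ R): β-rule — branch into U, R  //  ¬U, ¬R.
              branch 1.2.1.1 (add U, R):
                ○ open, literals {P=true, Q=false, R=true, U=true}.
              branch 1.2.1.2 (add ¬U, ¬R):
                ○ open, literals {P=true, Q=false, R=false, U=false}.
          branch 1.2.2 (add ¬P, ¬(U ↔ R)):
            ¬(U ↔ R): β-rule — branch into U, ¬R  //  ¬U, R.
              branch 1.2.2.1 (add U, ¬R):
                ○ open, literals {P=false, Q=false, R=false, U=true}.
              branch 1.2.2.2 (add ¬U, R):
                ○ open, literals {P=false, Q=false, R=true, U=false}.
  branch 2 (add ¬((¬T ∨ P) ∨ ¬Q), ¬¬¬(P ↔ (U ↔ R))):
    ¬((¬T ∨ P) ∨ ¬Q): α-rule — add ¬(¬T ∨ P), ¬¬Q.
    ¬¬¬(P ↔ (U ↔ R)): drop double negation, giving ¬(P ↔ (U ↔ R)).
    ¬(¬T ∨ P): α-rule — add ¬¬T, ¬P.
    ¬(P ↔ (U ↔ R)): β-rule — branch into P, ¬(U ↔ R)  //  ¬P, (U ↔ R).
      branch 2.1 (add P, ¬(U ↔ R)):
        × closes — contains both P and ¬P.
      branch 2.2 (add ¬P, (U ↔ R)):
        (U ↔ R): β-rule — branch into U, R  //  ¬U, ¬R.
          branch 2.2.1 (add U, R):
            ○ open, literals {P=false, Q=true, R=true, T=true, U=true}.
          branch 2.2.2 (add ¬U, ¬R):
            ○ open, literals {P=false, Q=true, R=false, T=true, U=false}.
2 branches closed, 12 open.
Each open branch fixes some atoms; the unmentioned ones are free. Counting distinct full assignments: branch {P=true, R=true, T=false, U=true} (Q, S) contributes 4 new; branch {P=true, R=false, T=false, U=false} (Q, S) contributes 4 new; branch {P=true, R=true, U=true} (Q, S, T) contributes 4 new; branch {P=true, R=false, U=false} (Q, S, T) contributes 4 new; branch {P=false, R=false, T=false, U=true} (Q, S) contributes 4 new; branch {P=false, R=true, T=false, U=false} (Q, S) contributes 4 new; branch {P=true, Q=false, R=true, U=true} (S, T) contributes 0 new; branch {P=true, Q=false, R=false, U=false} (S, T) contributes 0 new; branch {P=false, Q=false, R=false, U=true} (S, T) contributes 2 new; branch {P=false, Q=false, R=true, U=false} (S, T) contributes 2 new; branch {P=false, Q=true, R=true, T=true, U=true} (S) contributes 2 new; branch {P=false, Q=true, R=false, T=true, U=false} (S) contributes 2 new. Total: 32.

32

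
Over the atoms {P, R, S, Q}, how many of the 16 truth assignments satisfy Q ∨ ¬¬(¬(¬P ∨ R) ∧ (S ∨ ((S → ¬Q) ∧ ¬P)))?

9

Initial set: {T (Q ∨ ¬¬(¬(¬P ∨ R) ∧ (S ∨ ((S → ¬Q) ∧ ¬P))))}.
T (Q ∨ ¬¬(¬(¬P ∨ R) ∧ (S ∨ ((S → ¬Q) ∧ ¬P)))): β-rule — branch into T Q  //  T ¬¬(¬(¬P ∨ R) ∧ (S ∨ ((S → ¬Q) ∧ ¬P))).
  branch 1 (add T Q):
    ○ open, literals {Q=1}.
  branch 2 (add T ¬¬(¬(¬P ∨ R) ∧ (S ∨ ((S → ¬Q) ∧ ¬P)))):
    T ¬¬(¬(¬P ∨ R) ∧ (S ∨ ((S → ¬Q) ∧ ¬P))): drop double negation, giving T (¬(¬P ∨ R) ∧ (S ∨ ((S → ¬Q) ∧ ¬P))).
    T (¬(¬P ∨ R) ∧ (S ∨ ((S → ¬Q) ∧ ¬P))): α-rule — add T ¬(¬P ∨ R), T (S ∨ ((S → ¬Q) ∧ ¬P)).
    T ¬(¬P ∨ R): α-rule — add F ¬P, F R.
    T (S ∨ ((S → ¬Q) ∧ ¬P)): β-rule — branch into T S  //  T ((S → ¬Q) ∧ ¬P).
      branch 2.1 (add T S):
        ○ open, literals {P=1, R=0, S=1}.
      branch 2.2 (add T ((S → ¬Q) ∧ ¬P)):
        T ((S → ¬Q) ∧ ¬P): α-rule — add T (S → ¬Q), T ¬P.
        × closes — contains both P and ¬P.
1 branch closed, 2 open.
Each open branch fixes some atoms; the unmentioned ones are free. Counting distinct full assignments: branch {Q=1} (P, R, S) contributes 8 new; branch {P=1, R=0, S=1} (Q) contributes 1 new. Total: 9.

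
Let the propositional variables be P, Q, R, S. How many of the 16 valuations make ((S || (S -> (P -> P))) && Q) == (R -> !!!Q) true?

Initial set: {(((S || (S -> (P -> P))) && Q) == (R -> !!!Q))}.
(((S || (S -> (P -> P))) && Q) == (R -> !!!Q)): β-rule — branch into ((S || (S -> (P -> P))) && Q), (R -> !!!Q)  //  !((S || (S -> (P -> P))) && Q), !(R -> !!!Q).
  branch 1 (add ((S || (S -> (P -> P))) && Q), (R -> !!!Q)):
    ((S || (S -> (P -> P))) && Q): α-rule — add (S || (S -> (P -> P))), Q.
    (R -> !!!Q): β-rule — branch into !R  //  !!!Q.
      branch 1.1 (add !R):
        (S || (S -> (P -> P))): β-rule — branch into S  //  (S -> (P -> P)).
          branch 1.1.1 (add S):
            ○ open, literals {Q=T, R=F, S=T}.
          branch 1.1.2 (add (S -> (P -> P))):
            (S -> (P -> P)): β-rule — branch into !S  //  (P -> P).
              branch 1.1.2.1 (add !S):
                ○ open, literals {Q=T, R=F, S=F}.
              branch 1.1.2.2 (add (P -> P)):
                (P -> P): β-rule — branch into !P  //  P.
                  branch 1.1.2.2.1 (add !P):
                    ○ open, literals {P=F, Q=T, R=F}.
                  branch 1.1.2.2.2 (add P):
                    ○ open, literals {P=T, Q=T, R=F}.
      branch 1.2 (add !!!Q):
        !!!Q: drop double negation, giving !Q.
        × closes — contains both Q and !Q.
  branch 2 (add !((S || (S -> (P -> P))) && Q), !(R -> !!!Q)):
    !(R -> !!!Q): α-rule — add R, !!!!Q.
    !!!!Q: drop double negation, giving !!Q.
    !((S || (S -> (P -> P))) && Q): β-rule — branch into !(S || (S -> (P -> P)))  //  !Q.
      branch 2.1 (add !(S || (S -> (P -> P)))):
        !(S || (S -> (P -> P))): α-rule — add !S, !(S -> (P -> P)).
        !(S -> (P -> P)): α-rule — add S, !(P -> P).
        × closes — contains both S and !S.
      branch 2.2 (add !Q):
        × closes — contains both Q and !Q.
3 branches closed, 4 open.
Each open branch fixes some atoms; the unmentioned ones are free. Counting distinct full assignments: branch {Q=T, R=F, S=T} (P) contributes 2 new; branch {Q=T, R=F, S=F} (P) contributes 2 new; branch {P=F, Q=T, R=F} (S) contributes 0 new; branch {P=T, Q=T, R=F} (S) contributes 0 new. Total: 4.

4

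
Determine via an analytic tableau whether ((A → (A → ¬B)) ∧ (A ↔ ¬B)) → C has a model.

Initial set: {(((A → (A → ¬B)) ∧ (A ↔ ¬B)) → C)}.
(((A → (A → ¬B)) ∧ (A ↔ ¬B)) → C): β-rule — branch into ¬((A → (A → ¬B)) ∧ (A ↔ ¬B))  //  C.
  branch 1 (add ¬((A → (A → ¬B)) ∧ (A ↔ ¬B))):
    ¬((A → (A → ¬B)) ∧ (A ↔ ¬B)): β-rule — branch into ¬(A → (A → ¬B))  //  ¬(A ↔ ¬B).
      branch 1.1 (add ¬(A → (A → ¬B))):
        ¬(A → (A → ¬B)): α-rule — add A, ¬(A → ¬B).
        ¬(A → ¬B): α-rule — add A, ¬¬B.
        ○ open, literals {A=1, B=1}.
      branch 1.2 (add ¬(A ↔ ¬B)):
        ¬(A ↔ ¬B): β-rule — branch into A, ¬¬B  //  ¬A, ¬B.
          branch 1.2.1 (add A, ¬¬B):
            ○ open, literals {A=1, B=1}.
          branch 1.2.2 (add ¬A, ¬B):
            ○ open, literals {A=0, B=0}.
  branch 2 (add C):
    ○ open, literals {C=1}.
0 branches closed, 4 open.
An open branch gives a satisfying assignment: A=1, B=1.

Satisfiable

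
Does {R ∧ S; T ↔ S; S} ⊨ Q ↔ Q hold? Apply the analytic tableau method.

Yes

Initial set: {(R ∧ S); (T ↔ S); S; ¬(Q ↔ Q)}.
(R ∧ S): α-rule — add R, S.
(T ↔ S): β-rule — branch into T, S  //  ¬T, ¬S.
  branch 1 (add T, S):
    ¬(Q ↔ Q): β-rule — branch into Q, ¬Q  //  ¬Q, Q.
      branch 1.1 (add Q, ¬Q):
        × closes — contains both Q and ¬Q.
      branch 1.2 (add ¬Q, Q):
        × closes — contains both Q and ¬Q.
  branch 2 (add ¬T, ¬S):
    × closes — contains both S and ¬S.
All 3 branches close.
Every branch closed, so the premises entail the conclusion.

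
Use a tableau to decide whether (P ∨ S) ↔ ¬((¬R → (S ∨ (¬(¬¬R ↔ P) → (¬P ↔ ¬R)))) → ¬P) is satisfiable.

Initial set: {T ((P ∨ S) ↔ ¬((¬R → (S ∨ (¬(¬¬R ↔ P) → (¬P ↔ ¬R)))) → ¬P))}.
T ((P ∨ S) ↔ ¬((¬R → (S ∨ (¬(¬¬R ↔ P) → (¬P ↔ ¬R)))) → ¬P)): β-rule — branch into T (P ∨ S), T ¬((¬R → (S ∨ (¬(¬¬R ↔ P) → (¬P ↔ ¬R)))) → ¬P)  //  F (P ∨ S), F ¬((¬R → (S ∨ (¬(¬¬R ↔ P) → (¬P ↔ ¬R)))) → ¬P).
  branch 1 (add T (P ∨ S), T ¬((¬R → (S ∨ (¬(¬¬R ↔ P) → (¬P ↔ ¬R)))) → ¬P)):
    T ¬((¬R → (S ∨ (¬(¬¬R ↔ P) → (¬P ↔ ¬R)))) → ¬P): α-rule — add T (¬R → (S ∨ (¬(¬¬R ↔ P) → (¬P ↔ ¬R)))), F ¬P.
    T (P ∨ S): β-rule — branch into T P  //  T S.
      branch 1.1 (add T P):
        T (¬R → (S ∨ (¬(¬¬R ↔ P) → (¬P ↔ ¬R)))): β-rule — branch into F ¬R  //  T (S ∨ (¬(¬¬R ↔ P) → (¬P ↔ ¬R))).
          branch 1.1.1 (add F ¬R):
            ○ open, literals {P=true, R=true}.
          branch 1.1.2 (add T (S ∨ (¬(¬¬R ↔ P) → (¬P ↔ ¬R)))):
            T (S ∨ (¬(¬¬R ↔ P) → (¬P ↔ ¬R))): β-rule — branch into T S  //  T (¬(¬¬R ↔ P) → (¬P ↔ ¬R)).
              branch 1.1.2.1 (add T S):
                ○ open, literals {P=true, S=true}.
              branch 1.1.2.2 (add T (¬(¬¬R ↔ P) → (¬P ↔ ¬R))):
                T (¬(¬¬R ↔ P) → (¬P ↔ ¬R)): β-rule — branch into F ¬(¬¬R ↔ P)  //  T (¬P ↔ ¬R).
                  branch 1.1.2.2.1 (add F ¬(¬¬R ↔ P)):
                    F ¬(¬¬R ↔ P): β-rule — branch into T ¬¬R, T P  //  F ¬¬R, F P.
                      branch 1.1.2.2.1.1 (add T ¬¬R, T P):
                        T ¬¬R: drop double negation, giving T R.
                        ○ open, literals {P=true, R=true}.
                      branch 1.1.2.2.1.2 (add F ¬¬R, F P):
                        × closes — contains both P and ¬P.
                  branch 1.1.2.2.2 (add T (¬P ↔ ¬R)):
                    T (¬P ↔ ¬R): β-rule — branch into T ¬P, T ¬R  //  F ¬P, F ¬R.
                      branch 1.1.2.2.2.1 (add T ¬P, T ¬R):
                        × closes — contains both P and ¬P.
                      branch 1.1.2.2.2.2 (add F ¬P, F ¬R):
                        ○ open, literals {P=true, R=true}.
      branch 1.2 (add T S):
        T (¬R → (S ∨ (¬(¬¬R ↔ P) → (¬P ↔ ¬R)))): β-rule — branch into F ¬R  //  T (S ∨ (¬(¬¬R ↔ P) → (¬P ↔ ¬R))).
          branch 1.2.1 (add F ¬R):
            ○ open, literals {P=true, R=true, S=true}.
          branch 1.2.2 (add T (S ∨ (¬(¬¬R ↔ P) → (¬P ↔ ¬R)))):
            T (S ∨ (¬(¬¬R ↔ P) → (¬P ↔ ¬R))): β-rule — branch into T S  //  T (¬(¬¬R ↔ P) → (¬P ↔ ¬R)).
              branch 1.2.2.1 (add T S):
                ○ open, literals {P=true, S=true}.
              branch 1.2.2.2 (add T (¬(¬¬R ↔ P) → (¬P ↔ ¬R))):
                T (¬(¬¬R ↔ P) → (¬P ↔ ¬R)): β-rule — branch into F ¬(¬¬R ↔ P)  //  T (¬P ↔ ¬R).
                  branch 1.2.2.2.1 (add F ¬(¬¬R ↔ P)):
                    F ¬(¬¬R ↔ P): β-rule — branch into T ¬¬R, T P  //  F ¬¬R, F P.
                      branch 1.2.2.2.1.1 (add T ¬¬R, T P):
                        T ¬¬R: drop double negation, giving T R.
                        ○ open, literals {P=true, R=true, S=true}.
                      branch 1.2.2.2.1.2 (add F ¬¬R, F P):
                        × closes — contains both P and ¬P.
                  branch 1.2.2.2.2 (add T (¬P ↔ ¬R)):
                    T (¬P ↔ ¬R): β-rule — branch into T ¬P, T ¬R  //  F ¬P, F ¬R.
                      branch 1.2.2.2.2.1 (add T ¬P, T ¬R):
                        × closes — contains both P and ¬P.
                      branch 1.2.2.2.2.2 (add F ¬P, F ¬R):
                        ○ open, literals {P=true, R=true, S=true}.
  branch 2 (add F (P ∨ S), F ¬((¬R → (S ∨ (¬(¬¬R ↔ P) → (¬P ↔ ¬R)))) → ¬P)):
    F (P ∨ S): α-rule — add F P, F S.
    F ¬((¬R → (S ∨ (¬(¬¬R ↔ P) → (¬P ↔ ¬R)))) → ¬P): β-rule — branch into F (¬R → (S ∨ (¬(¬¬R ↔ P) → (¬P ↔ ¬R))))  //  T ¬P.
      branch 2.1 (add F (¬R → (S ∨ (¬(¬¬R ↔ P) → (¬P ↔ ¬R))))):
        F (¬R → (S ∨ (¬(¬¬R ↔ P) → (¬P ↔ ¬R)))): α-rule — add T ¬R, F (S ∨ (¬(¬¬R ↔ P) → (¬P ↔ ¬R))).
        F (S ∨ (¬(¬¬R ↔ P) → (¬P ↔ ¬R))): α-rule — add F S, F (¬(¬¬R ↔ P) → (¬P ↔ ¬R)).
        F (¬(¬¬R ↔ P) → (¬P ↔ ¬R)): α-rule — add T ¬(¬¬R ↔ P), F (¬P ↔ ¬R).
        T ¬(¬¬R ↔ P): β-rule — branch into T ¬¬R, F P  //  F ¬¬R, T P.
          branch 2.1.1 (add T ¬¬R, F P):
            T ¬¬R: drop double negation, giving T R.
            × closes — contains both R and ¬R.
          branch 2.1.2 (add F ¬¬R, T P):
            × closes — contains both P and ¬P.
      branch 2.2 (add T ¬P):
        ○ open, literals {P=false, S=false}.
6 branches closed, 9 open.
An open branch gives a satisfying assignment: P=true, R=true.

Satisfiable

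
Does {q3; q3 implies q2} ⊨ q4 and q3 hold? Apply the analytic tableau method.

No

Initial set: {T q3; T (q3 implies q2); F (q4 and q3)}.
T (q3 implies q2): β-rule — branch into F q3  //  T q2.
  branch 1 (add F q3):
    × closes — contains both q3 and not q3.
  branch 2 (add T q2):
    F (q4 and q3): β-rule — branch into F q4  //  F q3.
      branch 2.1 (add F q4):
        ○ open, literals {q2=T, q3=T, q4=F}.
      branch 2.2 (add F q3):
        × closes — contains both q3 and not q3.
2 branches closed, 1 open.
An open branch gives a countermodel: q2=T, q3=T, q4=F (unmentioned atoms arbitrary); the premises hold there but the conclusion fails.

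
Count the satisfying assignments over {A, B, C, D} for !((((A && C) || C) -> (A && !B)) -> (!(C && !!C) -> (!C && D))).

4

Initial set: {!((((A && C) || C) -> (A && !B)) -> (!(C && !!C) -> (!C && D)))}.
!((((A && C) || C) -> (A && !B)) -> (!(C && !!C) -> (!C && D))): α-rule — add (((A && C) || C) -> (A && !B)), !(!(C && !!C) -> (!C && D)).
!(!(C && !!C) -> (!C && D)): α-rule — add !(C && !!C), !(!C && D).
(((A && C) || C) -> (A && !B)): β-rule — branch into !((A && C) || C)  //  (A && !B).
  branch 1 (add !((A && C) || C)):
    !((A && C) || C): α-rule — add !(A && C), !C.
    !(C && !!C): β-rule — branch into !C  //  !!!C.
      branch 1.1 (add !C):
        !(!C && D): β-rule — branch into !!C  //  !D.
          branch 1.1.1 (add !!C):
            × closes — contains both C and !C.
          branch 1.1.2 (add !D):
            !(A && C): β-rule — branch into !A  //  !C.
              branch 1.1.2.1 (add !A):
                ○ open, literals {A=F, C=F, D=F}.
              branch 1.1.2.2 (add !C):
                ○ open, literals {C=F, D=F}.
      branch 1.2 (add !!!C):
        !!!C: drop double negation, giving !C.
        !(!C && D): β-rule — branch into !!C  //  !D.
          branch 1.2.1 (add !!C):
            × closes — contains both C and !C.
          branch 1.2.2 (add !D):
            !(A && C): β-rule — branch into !A  //  !C.
              branch 1.2.2.1 (add !A):
                ○ open, literals {A=F, C=F, D=F}.
              branch 1.2.2.2 (add !C):
                ○ open, literals {C=F, D=F}.
  branch 2 (add (A && !B)):
    (A && !B): α-rule — add A, !B.
    !(C && !!C): β-rule — branch into !C  //  !!!C.
      branch 2.1 (add !C):
        !(!C && D): β-rule — branch into !!C  //  !D.
          branch 2.1.1 (add !!C):
            × closes — contains both C and !C.
          branch 2.1.2 (add !D):
            ○ open, literals {A=T, B=F, C=F, D=F}.
      branch 2.2 (add !!!C):
        !!!C: drop double negation, giving !C.
        !(!C && D): β-rule — branch into !!C  //  !D.
          branch 2.2.1 (add !!C):
            × closes — contains both C and !C.
          branch 2.2.2 (add !D):
            ○ open, literals {A=T, B=F, C=F, D=F}.
4 branches closed, 6 open.
Each open branch fixes some atoms; the unmentioned ones are free. Counting distinct full assignments: branch {A=F, C=F, D=F} (B) contributes 2 new; branch {C=F, D=F} (A, B) contributes 2 new; branch {A=F, C=F, D=F} (B) contributes 0 new; branch {C=F, D=F} (A, B) contributes 0 new; branch {A=T, B=F, C=F, D=F} (none free) contributes 0 new; branch {A=T, B=F, C=F, D=F} (none free) contributes 0 new. Total: 4.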